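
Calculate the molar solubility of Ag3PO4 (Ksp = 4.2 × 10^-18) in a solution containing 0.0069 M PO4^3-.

s ≈ 2.8 × 10^-6 M

Ag3PO4(s) <=> 3 Ag^+(aq) + PO4^3-(aq)
Ksp = [Ag^+]^3[PO4^3-]
Let s = moles of Ag3PO4 that dissolve per litre. [Ag^+] = 3s, [PO4^3-] = 0.0069 + s ≈ 0.0069 (since the PO4^3- already present dominates).
Ksp ≈ (3s)^3 × 0.0069
s = 2.8 x 10^-6 M
Check: s = 2.8 x 10^-6 ≪ 0.0069, so the approximation is valid.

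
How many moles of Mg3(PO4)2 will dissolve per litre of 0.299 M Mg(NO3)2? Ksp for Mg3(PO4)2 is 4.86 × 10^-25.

Mg3(PO4)2(s) ⇌ 3 Mg^2+ + 2 PO4^3-
Ksp = [Mg^2+]^3[PO4^3-]^2
If s mol/L dissolves here, [Mg^2+] = 0.299 + 3s ≈ 0.299, [PO4^3-] = 2s (Ksp is small, so little additional dissolves).
Ksp ≈ (0.299)^3 × (2s)^2
s = 2.13 x 10^-12 M
Check: 3s = 6.4 × 10^-12 ≪ 0.299, so the approximation is valid.

s ≈ 2.13 x 10^-12 M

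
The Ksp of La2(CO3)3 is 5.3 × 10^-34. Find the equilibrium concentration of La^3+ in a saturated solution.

[La^3+] ≈ 1.7e-7 M

La2(CO3)3(s) <=> 2 La^3+ + 3 CO3^2-
Ksp = [La^3+]^2[CO3^2-]^3
With molar solubility s: [La^3+] = 2s, [CO3^2-] = 3s.
So Ksp = (2s)^2 × (3s)^3 = 108s^5
Solving, s = (5.3 × 10^-34/108)^(1/5) = 8.67 × 10^-8 M
[La^3+] = 2s = 1.7 × 10^-7 M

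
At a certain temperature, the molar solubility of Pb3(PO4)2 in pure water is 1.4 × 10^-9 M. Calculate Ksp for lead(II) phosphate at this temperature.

Ksp ≈ 5.8 × 10^-43

Pb3(PO4)2(s) ⇌ 3 Pb^2+ + 2 PO4^3-
Let s = molar solubility. Then [Pb^2+] = 3s and [PO4^3-] = 2s.
Ksp = [Pb^2+]^3[PO4^3-]^2
Ksp = (3s)^3(2s)^2 = 108s^5
Ksp = 108 × (1.4 × 10^-9)^5 = 5.8 × 10^-43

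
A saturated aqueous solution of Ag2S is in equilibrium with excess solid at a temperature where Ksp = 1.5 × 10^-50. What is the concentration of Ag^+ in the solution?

3.1 x 10^-17 M

Ag2S(s) <=> 2 Ag^+(aq) + S^2-(aq)
Ksp = [Ag^+]^2[S^2-]
For each mole of Ag2S that dissolves: [Ag^+] = 2s, [S^2-] = s.
Substituting: Ksp = (2s)^2s = 4s^3
s = (1.5 × 10^-50 / 4)^(1/3) = 1.55 × 10^-17 M
[Ag^+] = 2s = 3.1 × 10^-17 M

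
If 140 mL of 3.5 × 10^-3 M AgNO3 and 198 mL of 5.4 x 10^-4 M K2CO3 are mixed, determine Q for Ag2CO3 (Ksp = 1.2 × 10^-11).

Q ≈ 6.6 x 10^-10

Total volume = 140 + 198 = 338 mL.
[Ag^+] = 3.5 x 10^-3 × (140/338) = 1.45 × 10^-3 M
[CO3^2-] = 5.4 x 10^-4 × (198/338) = 3.16 x 10^-4 M
Ag2CO3(s) ⇌ 2 Ag^+ + CO3^2-, so Q = [Ag^+]^2[CO3^2-]
Q = (1.45 x 10^-3)^2(3.16 x 10^-4) = 6.6 x 10^-10
Q > Ksp, so Ag2CO3 will precipitate.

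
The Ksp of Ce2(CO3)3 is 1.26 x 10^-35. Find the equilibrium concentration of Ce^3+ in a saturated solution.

Ce2(CO3)3(s) ⇌ 2 Ce^3+ + 3 CO3^2-
Ksp = [Ce^3+]^2[CO3^2-]^3
Let s = molar solubility. Then [Ce^3+] = 2s and [CO3^2-] = 3s.
Ksp = (2s)^2(3s)^3 = 108s^5
Solving, s = (1.26 x 10^-35/108)^(1/5) = 4.106 x 10^-8 M
[Ce^3+] = 2s = 8.21 × 10^-8 M

[Ce^3+] = 8.21 x 10^-8 M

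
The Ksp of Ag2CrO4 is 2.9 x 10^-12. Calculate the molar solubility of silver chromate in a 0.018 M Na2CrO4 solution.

s = 6.3 × 10^-6 M

Ag2CrO4(s) ⇌ 2 Ag^+ + CrO4^2-
Ksp = [Ag^+]^2[CrO4^2-]
Let s be the molar solubility in this solution. [Ag^+] = 2s, [CrO4^2-] = 0.018 + s ≈ 0.018 (since CrO4^2- from Na2CrO4 dominates).
Ksp ≈ (2s)^2 × 0.018
s = 6.3 x 10^-6 M
Check: s = 6.3 × 10^-6 ≪ 0.018, so the approximation is valid.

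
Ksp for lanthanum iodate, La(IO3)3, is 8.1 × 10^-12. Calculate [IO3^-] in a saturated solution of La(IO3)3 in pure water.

2.2 × 10^-3 M

La(IO3)3(s) <=> La^3+ + 3 IO3^-
Ksp = [La^3+][IO3^-]^3
With molar solubility s: [La^3+] = s, [IO3^-] = 3s.
So Ksp = s × (3s)^3 = 27s^4
Solving, s = (8.1 × 10^-12/27)^(1/4) = 7.40 x 10^-4 M
[IO3^-] = 3s = 2.2 × 10^-3 M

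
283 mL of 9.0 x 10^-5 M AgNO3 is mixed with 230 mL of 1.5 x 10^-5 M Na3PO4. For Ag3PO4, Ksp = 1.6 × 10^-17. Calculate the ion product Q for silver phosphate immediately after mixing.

Q ≈ 8.2 × 10^-19

Total volume = 283 + 230 = 513 mL.
[Ag^+] = 9.0 × 10^-5 × (283/513) = 4.96 × 10^-5 M
[PO4^3-] = 1.5 × 10^-5 × (230/513) = 6.73 x 10^-6 M
Ag3PO4(s) ⇌ 3 Ag^+(aq) + PO4^3-(aq), so Q = [Ag^+]^3[PO4^3-]
Q = (4.96 × 10^-5)^3(6.73 × 10^-6) = 8.2 x 10^-19
Q < Ksp, so no precipitate of Ag3PO4 forms.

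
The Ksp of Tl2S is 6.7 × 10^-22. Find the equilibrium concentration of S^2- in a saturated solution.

Tl2S(s) <=> 2 Tl^+(aq) + S^2-(aq)
Ksp = [Tl^+]^2[S^2-]
For each mole of Tl2S that dissolves: [Tl^+] = 2s, [S^2-] = s.
Ksp = (2s)^2s = 4s^3
Solving, s = (6.7 × 10^-22/4)^(1/3) = 5.51 × 10^-8 M
[S^2-] = s = 5.5 × 10^-8 M

[S^2-] ≈ 5.5 × 10^-8 M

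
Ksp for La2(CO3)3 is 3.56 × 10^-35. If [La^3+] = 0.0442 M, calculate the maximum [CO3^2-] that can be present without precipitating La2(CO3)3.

2.63 × 10^-11 M

La2(CO3)3(s) <=> 2 La^3+ + 3 CO3^2-
Ksp = [La^3+]^2[CO3^2-]^3
Precipitation begins when Q = Ksp. With [La^3+] = 0.0442 M:
3.56 × 10^-35 = (0.0442)^2 × [CO3^2-]^3
[CO3^2-] = (3.56 × 10^-35 / 1.954 x 10^-3)^(1/3) = 2.63 × 10^-11 M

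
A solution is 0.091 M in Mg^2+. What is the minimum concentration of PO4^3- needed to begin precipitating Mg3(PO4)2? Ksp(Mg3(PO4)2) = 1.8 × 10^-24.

Mg3(PO4)2(s) <=> 3 Mg^2+(aq) + 2 PO4^3-(aq)
Ksp = [Mg^2+]^3[PO4^3-]^2
Precipitation begins when Q = Ksp. With [Mg^2+] = 0.091 M:
1.8 × 10^-24 = (0.091)^3 × [PO4^3-]^2
[PO4^3-] = (1.8 × 10^-24 / 7.54 × 10^-4)^(1/2) = 4.9 × 10^-11 M

4.9e-11 M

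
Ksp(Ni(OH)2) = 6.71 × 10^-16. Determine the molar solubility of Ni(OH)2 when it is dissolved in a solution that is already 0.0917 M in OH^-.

Ni(OH)2(s) ⇌ Ni^2+(aq) + 2 OH^-(aq)
Ksp = [Ni^2+][OH^-]^2
If s mol/L dissolves here, [Ni^2+] = s, [OH^-] = 0.0917 + 2s ≈ 0.0917 (common-ion effect: OH^- is already 0.0917 M).
Ksp ≈ s × (0.0917)^2
s = 7.98 x 10^-14 M
Check: 2s = 1.6 x 10^-13 ≪ 0.0917, so the approximation is valid.

7.98 × 10^-14 M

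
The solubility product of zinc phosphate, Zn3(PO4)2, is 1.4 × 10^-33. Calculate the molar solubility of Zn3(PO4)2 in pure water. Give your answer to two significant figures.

Zn3(PO4)2(s) <=> 3 Zn^2+(aq) + 2 PO4^3-(aq)
Ksp = [Zn^2+]^3[PO4^3-]^2
For each mole of Zn3(PO4)2 that dissolves: [Zn^2+] = 3s, [PO4^3-] = 2s.
So Ksp = (3s)^3 × (2s)^2 = 108s^5
s = (1.4 × 10^-33 / 108)^(1/5) = 1.1 x 10^-7 M

s ≈ 1.1 x 10^-7 M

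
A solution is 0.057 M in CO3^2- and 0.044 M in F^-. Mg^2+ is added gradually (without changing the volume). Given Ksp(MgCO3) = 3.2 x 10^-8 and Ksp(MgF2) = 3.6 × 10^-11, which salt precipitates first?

MgF2

Precipitation of each salt starts when its ion product equals its Ksp.
For MgCO3: 3.2 x 10^-8 = 0.057 × [Mg^2+]  ⇒  [Mg^2+] = 5.6 × 10^-7 M.
For MgF2: 3.6 × 10^-11 = (0.044)^2 × [Mg^2+]  ⇒  [Mg^2+] = 1.9 × 10^-8 M.
The salt with the lower threshold [Mg^2+] precipitates first: MgF2.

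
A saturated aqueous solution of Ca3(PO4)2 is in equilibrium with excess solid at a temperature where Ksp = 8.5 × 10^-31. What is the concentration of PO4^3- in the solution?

[PO4^3-] = 7.6e-7 M

Ca3(PO4)2(s) <=> 3 Ca^2+ + 2 PO4^3-
Ksp = [Ca^2+]^3[PO4^3-]^2
Let s = molar solubility. Then [Ca^2+] = 3s and [PO4^3-] = 2s.
Substituting: Ksp = (3s)^3(2s)^2 = 108s^5
s = (8.5 × 10^-31 / 108)^(1/5) = 3.79 × 10^-7 M
[PO4^3-] = 2s = 7.6 × 10^-7 M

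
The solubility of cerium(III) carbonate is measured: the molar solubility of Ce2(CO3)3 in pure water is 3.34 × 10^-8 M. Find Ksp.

Ce2(CO3)3(s) ⇌ 2 Ce^3+ + 3 CO3^2-
For each mole of Ce2(CO3)3 that dissolves: [Ce^3+] = 2s, [CO3^2-] = 3s.
Ksp = [Ce^3+]^2[CO3^2-]^3
So Ksp = (2s)^2 × (3s)^3 = 108s^5
With s = 3.34 x 10^-8: Ksp = 4.49 × 10^-36

Ksp = 4.49e-36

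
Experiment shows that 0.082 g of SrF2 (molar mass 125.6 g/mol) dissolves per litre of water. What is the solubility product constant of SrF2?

Molar solubility s = (8.2 × 10^-2 g/L) / (125.6 g/mol) = 6.53 × 10^-4 M.
SrF2(s) <=> Sr^2+ + 2 F^-
Let s = molar solubility. Then [Sr^2+] = s and [F^-] = 2s.
Ksp = [Sr^2+][F^-]^2
Ksp = s(2s)^2 = 4s^3
Ksp = 4 × (6.53 x 10^-4)^3 = 1.1 × 10^-9

Ksp = 1.1 × 10^-9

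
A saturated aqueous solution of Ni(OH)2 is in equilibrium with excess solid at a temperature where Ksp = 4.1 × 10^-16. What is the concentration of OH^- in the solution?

Ni(OH)2(s) ⇌ Ni^2+ + 2 OH^-
Ksp = [Ni^2+][OH^-]^2
Let s = molar solubility. Then [Ni^2+] = s and [OH^-] = 2s.
Substituting: Ksp = s(2s)^2 = 4s^3
Solving, s = (4.1 × 10^-16/4)^(1/3) = 4.68 × 10^-6 M
[OH^-] = 2s = 9.4 × 10^-6 M

[OH^-] ≈ 9.4 × 10^-6 M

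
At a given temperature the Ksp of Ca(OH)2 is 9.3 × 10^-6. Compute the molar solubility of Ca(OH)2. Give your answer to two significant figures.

s ≈ 1.3 x 10^-2 M

Ca(OH)2(s) <=> Ca^2+(aq) + 2 OH^-(aq)
Ksp = [Ca^2+][OH^-]^2
For each mole of Ca(OH)2 that dissolves: [Ca^2+] = s, [OH^-] = 2s.
Substituting: Ksp = s(2s)^2 = 4s^3
s^3 = 9.3 × 10^-6 / 4, so s = 1.3 × 10^-2 M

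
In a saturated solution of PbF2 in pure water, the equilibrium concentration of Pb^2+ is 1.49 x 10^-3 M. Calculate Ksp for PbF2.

PbF2(s) ⇌ Pb^2+(aq) + 2 F^-(aq)
Stoichiometry gives [F^-] = (2/1)[Pb^2+] = 2.980 × 10^-3 M.
Ksp = [Pb^2+][F^-]^2
Ksp = 1.49 x 10^-3 × (2.980 × 10^-3)^2 = 1.32 × 10^-8

1.32e-8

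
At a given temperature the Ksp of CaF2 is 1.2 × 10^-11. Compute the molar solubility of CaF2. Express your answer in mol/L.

s ≈ 1.4 x 10^-4 M

CaF2(s) ⇌ Ca^2+ + 2 F^-
Ksp = [Ca^2+][F^-]^2
Let s = molar solubility. Then [Ca^2+] = s and [F^-] = 2s.
Substituting: Ksp = s(2s)^2 = 4s^3
Solving, s = (1.2 × 10^-11/4)^(1/3) = 1.4 × 10^-4 M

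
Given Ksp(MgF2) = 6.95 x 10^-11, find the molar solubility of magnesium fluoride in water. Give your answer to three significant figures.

s = 2.59 × 10^-4 M

MgF2(s) <=> Mg^2+ + 2 F^-
Ksp = [Mg^2+][F^-]^2
For each mole of MgF2 that dissolves: [Mg^2+] = s, [F^-] = 2s.
So Ksp = s × (2s)^2 = 4s^3
Solving, s = (6.95 x 10^-11/4)^(1/3) = 2.59 x 10^-4 M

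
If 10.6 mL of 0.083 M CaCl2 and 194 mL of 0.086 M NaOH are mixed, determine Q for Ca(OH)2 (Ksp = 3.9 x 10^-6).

Total volume = 10.6 + 194 = 204.6 mL.
[Ca^2+] = 8.3 × 10^-2 × (10.6/204.6) = 4.30 x 10^-3 M
[OH^-] = 8.6 × 10^-2 × (194/204.6) = 8.15 × 10^-2 M
Ca(OH)2(s) ⇌ Ca^2+(aq) + 2 OH^-(aq), so Q = [Ca^2+][OH^-]^2
Q = (4.30 × 10^-3)(8.15 × 10^-2)^2 = 2.9 x 10^-5
Q > Ksp, so Ca(OH)2 will precipitate.

Q ≈ 2.9 × 10^-5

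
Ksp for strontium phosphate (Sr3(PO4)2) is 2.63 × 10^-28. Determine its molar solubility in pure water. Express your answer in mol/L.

s = 1.19 × 10^-6 M

Sr3(PO4)2(s) ⇌ 3 Sr^2+(aq) + 2 PO4^3-(aq)
Ksp = [Sr^2+]^3[PO4^3-]^2
With molar solubility s: [Sr^2+] = 3s, [PO4^3-] = 2s.
Substituting: Ksp = (3s)^3(2s)^2 = 108s^5
s = (2.63 × 10^-28 / 108)^(1/5) = 1.19 × 10^-6 M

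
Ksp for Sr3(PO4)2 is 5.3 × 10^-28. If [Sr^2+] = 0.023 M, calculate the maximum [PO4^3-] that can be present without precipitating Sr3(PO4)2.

Sr3(PO4)2(s) ⇌ 3 Sr^2+(aq) + 2 PO4^3-(aq)
Ksp = [Sr^2+]^3[PO4^3-]^2
Precipitation begins when Q = Ksp. With [Sr^2+] = 0.023 M:
5.3 × 10^-28 = (0.023)^3 × [PO4^3-]^2
[PO4^3-] = (5.3 × 10^-28 / 1.22 × 10^-5)^(1/2) = 6.6 × 10^-12 M

[PO4^3-] ≈ 6.6e-12 M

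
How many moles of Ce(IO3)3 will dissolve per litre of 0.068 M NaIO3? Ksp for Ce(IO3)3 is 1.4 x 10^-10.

Ce(IO3)3(s) ⇌ Ce^3+(aq) + 3 IO3^-(aq)
Ksp = [Ce^3+][IO3^-]^3
Let s = moles of Ce(IO3)3 that dissolve per litre. [Ce^3+] = s, [IO3^-] = 0.068 + 3s ≈ 0.068 (common-ion effect: IO3^- is already 0.068 M).
Ksp ≈ s × (0.068)^3
s = 4.5 x 10^-7 M
Check: 3s = 1.3 × 10^-6 ≪ 0.068, so the approximation is valid.

s ≈ 4.5 × 10^-7 M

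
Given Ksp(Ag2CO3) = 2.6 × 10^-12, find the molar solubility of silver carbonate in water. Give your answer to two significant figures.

Ag2CO3(s) ⇌ 2 Ag^+ + CO3^2-
Ksp = [Ag^+]^2[CO3^2-]
If s mol/L of Ag2CO3 dissolves, [Ag^+] = 2s and [CO3^2-] = s.
Ksp = (2s)^2s = 4s^3
Solving, s = (2.6 × 10^-12/4)^(1/3) = 8.7 × 10^-5 M

s = 8.7 × 10^-5 M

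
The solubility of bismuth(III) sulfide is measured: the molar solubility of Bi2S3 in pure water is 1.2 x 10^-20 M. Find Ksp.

Ksp ≈ 2.7 × 10^-98

Bi2S3(s) ⇌ 2 Bi^3+(aq) + 3 S^2-(aq)
For each mole of Bi2S3 that dissolves: [Bi^3+] = 2s, [S^2-] = 3s.
Ksp = [Bi^3+]^2[S^2-]^3
Substituting: Ksp = (2s)^2(3s)^3 = 108s^5
With s = 1.2 × 10^-20: Ksp = 2.7 × 10^-98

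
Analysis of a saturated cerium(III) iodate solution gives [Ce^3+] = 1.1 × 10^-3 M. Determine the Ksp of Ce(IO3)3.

Ksp = 4.0 × 10^-11

Ce(IO3)3(s) <=> Ce^3+ + 3 IO3^-
Stoichiometry gives [IO3^-] = (3/1)[Ce^3+] = 3.30 × 10^-3 M.
Ksp = [Ce^3+][IO3^-]^3
Ksp = 1.1 × 10^-3 × (3.30 × 10^-3)^3 = 4.0 × 10^-11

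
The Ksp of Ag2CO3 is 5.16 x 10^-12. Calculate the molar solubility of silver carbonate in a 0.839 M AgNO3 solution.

Ag2CO3(s) ⇌ 2 Ag^+ + CO3^2-
Ksp = [Ag^+]^2[CO3^2-]
Let s = moles of Ag2CO3 that dissolve per litre. [Ag^+] = 0.839 + 2s ≈ 0.839, [CO3^2-] = s (since Ag^+ from AgNO3 dominates).
Ksp ≈ (0.839)^2 × s
s = 7.33 × 10^-12 M
Check: 2s = 1.5 × 10^-11 ≪ 0.839, so the approximation is valid.

s = 7.33 x 10^-12 M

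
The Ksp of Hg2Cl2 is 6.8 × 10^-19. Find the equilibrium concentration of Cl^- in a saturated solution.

[Cl^-] ≈ 1.1e-6 M

Hg2Cl2(s) ⇌ Hg2^2+(aq) + 2 Cl^-(aq)
Ksp = [Hg2^2+][Cl^-]^2
If s mol/L of Hg2Cl2 dissolves, [Hg2^2+] = s and [Cl^-] = 2s.
Substituting: Ksp = s(2s)^2 = 4s^3
Solving, s = (6.8 × 10^-19/4)^(1/3) = 5.54 × 10^-7 M
[Cl^-] = 2s = 1.1 × 10^-6 M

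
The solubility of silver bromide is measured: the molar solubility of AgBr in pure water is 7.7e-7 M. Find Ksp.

AgBr(s) ⇌ Ag^+ + Br^-
For each mole of AgBr that dissolves: [Ag^+] = s, [Br^-] = s.
Ksp = [Ag^+][Br^-]
Ksp = s × s = s^2
Ksp = (7.7 x 10^-7)^2 = 5.9 × 10^-13

5.9 × 10^-13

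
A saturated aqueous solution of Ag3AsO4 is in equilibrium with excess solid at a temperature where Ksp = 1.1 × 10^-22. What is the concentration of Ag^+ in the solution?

[Ag^+] ≈ 4.3 × 10^-6 M

Ag3AsO4(s) ⇌ 3 Ag^+(aq) + AsO4^3-(aq)
Ksp = [Ag^+]^3[AsO4^3-]
Let s = molar solubility. Then [Ag^+] = 3s and [AsO4^3-] = s.
Substituting: Ksp = (3s)^3s = 27s^4
s = (1.1 × 10^-22 / 27)^(1/4) = 1.42 × 10^-6 M
[Ag^+] = 3s = 4.3 × 10^-6 M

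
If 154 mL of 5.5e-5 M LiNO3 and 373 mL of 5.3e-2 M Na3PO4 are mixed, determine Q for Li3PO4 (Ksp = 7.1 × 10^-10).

1.6 × 10^-16

Total volume = 154 + 373 = 527 mL.
[Li^+] = 5.5 × 10^-5 × (154/527) = 1.61 × 10^-5 M
[PO4^3-] = 5.3 × 10^-2 × (373/527) = 3.75 × 10^-2 M
Li3PO4(s) ⇌ 3 Li^+ + PO4^3-, so Q = [Li^+]^3[PO4^3-]
Q = (1.61 × 10^-5)^3(3.75 × 10^-2) = 1.6 x 10^-16
Q < Ksp, so no precipitate of Li3PO4 forms.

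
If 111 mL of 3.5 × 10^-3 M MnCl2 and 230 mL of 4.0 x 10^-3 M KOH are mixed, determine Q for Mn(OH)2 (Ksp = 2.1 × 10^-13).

Total volume = 111 + 230 = 341 mL.
[Mn^2+] = 3.5 x 10^-3 × (111/341) = 1.14 × 10^-3 M
[OH^-] = 4.0 × 10^-3 × (230/341) = 2.70 × 10^-3 M
Mn(OH)2(s) ⇌ Mn^2+(aq) + 2 OH^-(aq), so Q = [Mn^2+][OH^-]^2
Q = (1.14 x 10^-3)(2.70 × 10^-3)^2 = 8.3 × 10^-9
Q > Ksp, so Mn(OH)2 will precipitate.

8.3 x 10^-9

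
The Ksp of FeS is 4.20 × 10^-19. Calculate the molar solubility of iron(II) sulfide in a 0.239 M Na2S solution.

FeS(s) ⇌ Fe^2+(aq) + S^2-(aq)
Ksp = [Fe^2+][S^2-]
Let s = moles of FeS that dissolve per litre. [Fe^2+] = s, [S^2-] = 0.239 + s ≈ 0.239 (since S^2- from Na2S dominates).
Ksp ≈ s × 0.239
s = 1.76 × 10^-18 M
Check: s = 1.8 × 10^-18 ≪ 0.239, so the approximation is valid.

1.76e-18 M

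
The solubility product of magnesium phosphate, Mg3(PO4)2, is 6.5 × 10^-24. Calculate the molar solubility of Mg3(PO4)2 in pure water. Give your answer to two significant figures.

Mg3(PO4)2(s) ⇌ 3 Mg^2+(aq) + 2 PO4^3-(aq)
Ksp = [Mg^2+]^3[PO4^3-]^2
If s mol/L of Mg3(PO4)2 dissolves, [Mg^2+] = 3s and [PO4^3-] = 2s.
Substituting: Ksp = (3s)^3(2s)^2 = 108s^5
Solving, s = (6.5 × 10^-24/108)^(1/5) = 9.0 × 10^-6 M

s ≈ 9.0 × 10^-6 M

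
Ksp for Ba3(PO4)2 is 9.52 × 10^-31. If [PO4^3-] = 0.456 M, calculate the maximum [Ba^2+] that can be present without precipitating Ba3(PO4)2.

[Ba^2+] ≈ 1.66 × 10^-10 M

Ba3(PO4)2(s) <=> 3 Ba^2+ + 2 PO4^3-
Ksp = [Ba^2+]^3[PO4^3-]^2
Precipitation begins when Q = Ksp. With [PO4^3-] = 0.456 M:
9.52 × 10^-31 = (0.456)^2 × [Ba^2+]^3
[Ba^2+] = (9.52 × 10^-31 / 2.079 × 10^-1)^(1/3) = 1.66 × 10^-10 M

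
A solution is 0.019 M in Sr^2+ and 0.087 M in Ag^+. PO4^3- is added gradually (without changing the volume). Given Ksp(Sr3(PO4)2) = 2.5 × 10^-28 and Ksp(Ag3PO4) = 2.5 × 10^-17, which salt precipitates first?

Each salt begins to precipitate when Q = Ksp, i.e. when [PO4^3-] reaches its threshold.
For Sr3(PO4)2: 2.5 × 10^-28 = (0.019)^3 × [PO4^3-]^2  ⇒  [PO4^3-] = 6.0 × 10^-12 M.
For Ag3PO4: 2.5 × 10^-17 = (0.087)^3 × [PO4^3-]  ⇒  [PO4^3-] = 3.8 × 10^-14 M.
The salt with the lower threshold [PO4^3-] precipitates first: Ag3PO4.

Ag3PO4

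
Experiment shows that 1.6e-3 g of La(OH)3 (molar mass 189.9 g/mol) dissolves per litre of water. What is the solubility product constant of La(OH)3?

Molar solubility s = (1.6 × 10^-3 g/L) / (189.9 g/mol) = 8.43 x 10^-6 M.
La(OH)3(s) ⇌ La^3+(aq) + 3 OH^-(aq)
For each mole of La(OH)3 that dissolves: [La^3+] = s, [OH^-] = 3s.
Ksp = [La^3+][OH^-]^3
Substituting: Ksp = s(3s)^3 = 27s^4
With s = 8.43 × 10^-6: Ksp = 1.4 × 10^-19

Ksp = 1.4 x 10^-19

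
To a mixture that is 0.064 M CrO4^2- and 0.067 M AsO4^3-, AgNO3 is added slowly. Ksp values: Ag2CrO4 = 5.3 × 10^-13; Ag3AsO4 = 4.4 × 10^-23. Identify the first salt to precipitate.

Precipitation of each salt starts when its ion product equals its Ksp.
For Ag2CrO4: 5.3 × 10^-13 = 0.064 × [Ag^+]^2  ⇒  [Ag^+] = 2.9 x 10^-6 M.
For Ag3AsO4: 4.4 × 10^-23 = 0.067 × [Ag^+]^3  ⇒  [Ag^+] = 8.7 × 10^-8 M.
The salt with the lower threshold [Ag^+] precipitates first: Ag3AsO4.

Ag3AsO4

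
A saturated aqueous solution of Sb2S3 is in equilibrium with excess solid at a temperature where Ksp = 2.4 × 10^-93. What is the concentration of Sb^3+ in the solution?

Sb2S3(s) ⇌ 2 Sb^3+(aq) + 3 S^2-(aq)
Ksp = [Sb^3+]^2[S^2-]^3
With molar solubility s: [Sb^3+] = 2s, [S^2-] = 3s.
Ksp = (2s)^2(3s)^3 = 108s^5
s^5 = 2.4 × 10^-93 / 108, so s = 1.17 × 10^-19 M
[Sb^3+] = 2s = 2.3 × 10^-19 M

[Sb^3+] ≈ 2.3 × 10^-19 M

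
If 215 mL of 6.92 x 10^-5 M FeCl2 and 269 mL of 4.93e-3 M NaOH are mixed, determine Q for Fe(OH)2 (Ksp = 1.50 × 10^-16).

Total volume = 215 + 269 = 484 mL.
[Fe^2+] = 6.92 × 10^-5 × (215/484) = 3.074 x 10^-5 M
[OH^-] = 4.93 × 10^-3 × (269/484) = 2.740 x 10^-3 M
Fe(OH)2(s) ⇌ Fe^2+(aq) + 2 OH^-(aq), so Q = [Fe^2+][OH^-]^2
Q = (3.074 × 10^-5)(2.740 × 10^-3)^2 = 2.31 x 10^-10
Q > Ksp, so Fe(OH)2 will precipitate.

2.31 × 10^-10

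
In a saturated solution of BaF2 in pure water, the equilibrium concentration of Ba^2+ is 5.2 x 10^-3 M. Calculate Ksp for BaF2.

Ksp = 5.6 × 10^-7

BaF2(s) ⇌ Ba^2+(aq) + 2 F^-(aq)
Stoichiometry gives [F^-] = (2/1)[Ba^2+] = 1.04 x 10^-2 M.
Ksp = [Ba^2+][F^-]^2
Ksp = 5.2 × 10^-3 × (1.04 × 10^-2)^2 = 5.6 × 10^-7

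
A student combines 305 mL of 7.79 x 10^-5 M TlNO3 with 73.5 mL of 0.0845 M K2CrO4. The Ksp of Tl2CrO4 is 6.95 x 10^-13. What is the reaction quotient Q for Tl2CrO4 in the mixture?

Total volume = 305 + 73.5 = 378.5 mL.
[Tl^+] = 7.79 × 10^-5 × (305/378.5) = 6.277 × 10^-5 M
[CrO4^2-] = 8.45 × 10^-2 × (73.5/378.5) = 1.641 x 10^-2 M
Tl2CrO4(s) ⇌ 2 Tl^+(aq) + CrO4^2-(aq), so Q = [Tl^+]^2[CrO4^2-]
Q = (6.277 × 10^-5)^2(1.641 x 10^-2) = 6.47 × 10^-11
Q > Ksp, so Tl2CrO4 will precipitate.

Q ≈ 6.47 × 10^-11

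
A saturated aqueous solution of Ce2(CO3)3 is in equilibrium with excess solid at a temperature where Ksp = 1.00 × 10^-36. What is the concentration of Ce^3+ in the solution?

4.95 x 10^-8 M

Ce2(CO3)3(s) <=> 2 Ce^3+(aq) + 3 CO3^2-(aq)
Ksp = [Ce^3+]^2[CO3^2-]^3
If s mol/L of Ce2(CO3)3 dissolves, [Ce^3+] = 2s and [CO3^2-] = 3s.
So Ksp = (2s)^2 × (3s)^3 = 108s^5
s = (1.00 × 10^-36 / 108)^(1/5) = 2.474 × 10^-8 M
[Ce^3+] = 2s = 4.95 x 10^-8 M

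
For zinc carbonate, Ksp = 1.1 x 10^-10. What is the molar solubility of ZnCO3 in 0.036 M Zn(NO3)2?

ZnCO3(s) <=> Zn^2+(aq) + CO3^2-(aq)
Ksp = [Zn^2+][CO3^2-]
If s mol/L dissolves here, [Zn^2+] = 0.036 + s ≈ 0.036, [CO3^2-] = s (since Zn^2+ from Zn(NO3)2 dominates).
Ksp ≈ 0.036 × s
s = 3.1 × 10^-9 M
Check: s = 3.1 × 10^-9 ≪ 0.036, so the approximation is valid.

3.1 × 10^-9 M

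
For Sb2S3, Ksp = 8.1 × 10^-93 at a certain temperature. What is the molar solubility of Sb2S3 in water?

1.5e-19 M

Sb2S3(s) ⇌ 2 Sb^3+ + 3 S^2-
Ksp = [Sb^3+]^2[S^2-]^3
For each mole of Sb2S3 that dissolves: [Sb^3+] = 2s, [S^2-] = 3s.
So Ksp = (2s)^2 × (3s)^3 = 108s^5
s = (8.1 × 10^-93 / 108)^(1/5) = 1.5 x 10^-19 M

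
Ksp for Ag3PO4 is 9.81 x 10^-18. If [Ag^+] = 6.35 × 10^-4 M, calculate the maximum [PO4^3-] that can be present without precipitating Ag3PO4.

[PO4^3-] ≈ 3.83 x 10^-8 M

Ag3PO4(s) ⇌ 3 Ag^+ + PO4^3-
Ksp = [Ag^+]^3[PO4^3-]
Precipitation begins when Q = Ksp. With [Ag^+] = 6.35 × 10^-4 M:
9.81 x 10^-18 = (6.35 × 10^-4)^3 × [PO4^3-]
[PO4^3-] = (9.81 x 10^-18 / 2.560 x 10^-10) = 3.83 × 10^-8 M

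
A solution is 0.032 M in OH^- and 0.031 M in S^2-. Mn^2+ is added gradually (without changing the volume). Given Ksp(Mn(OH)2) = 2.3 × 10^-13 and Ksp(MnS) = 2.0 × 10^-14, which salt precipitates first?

Each salt begins to precipitate when Q = Ksp, i.e. when [Mn^2+] reaches its threshold.
For Mn(OH)2: 2.3 × 10^-13 = (0.032)^2 × [Mn^2+]  ⇒  [Mn^2+] = 2.2 × 10^-10 M.
For MnS: 2.0 × 10^-14 = 0.031 × [Mn^2+]  ⇒  [Mn^2+] = 6.5 x 10^-13 M.
The salt with the lower threshold [Mn^2+] precipitates first: MnS.

MnS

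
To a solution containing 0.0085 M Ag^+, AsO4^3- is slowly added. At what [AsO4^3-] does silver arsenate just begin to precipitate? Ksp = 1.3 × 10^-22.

[AsO4^3-] ≈ 2.1e-16 M

Ag3AsO4(s) <=> 3 Ag^+(aq) + AsO4^3-(aq)
Ksp = [Ag^+]^3[AsO4^3-]
Precipitation begins when Q = Ksp. With [Ag^+] = 0.0085 M:
1.3 × 10^-22 = (0.0085)^3 × [AsO4^3-]
[AsO4^3-] = (1.3 × 10^-22 / 6.14 × 10^-7) = 2.1 x 10^-16 M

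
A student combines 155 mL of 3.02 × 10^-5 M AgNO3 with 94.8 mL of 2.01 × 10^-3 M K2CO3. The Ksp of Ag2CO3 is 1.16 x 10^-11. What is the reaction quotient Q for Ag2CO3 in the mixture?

Total volume = 155 + 94.8 = 249.8 mL.
[Ag^+] = 3.02 × 10^-5 × (155/249.8) = 1.874 × 10^-5 M
[CO3^2-] = 2.01 × 10^-3 × (94.8/249.8) = 7.628 x 10^-4 M
Ag2CO3(s) ⇌ 2 Ag^+ + CO3^2-, so Q = [Ag^+]^2[CO3^2-]
Q = (1.874 x 10^-5)^2(7.628 × 10^-4) = 2.68 x 10^-13
Q < Ksp, so no precipitate of Ag2CO3 forms.

Q ≈ 2.68 × 10^-13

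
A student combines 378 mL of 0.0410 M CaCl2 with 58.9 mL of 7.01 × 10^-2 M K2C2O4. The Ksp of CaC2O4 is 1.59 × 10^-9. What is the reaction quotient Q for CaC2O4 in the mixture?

Total volume = 378 + 58.9 = 436.9 mL.
[Ca^2+] = 4.10 × 10^-2 × (378/436.9) = 3.547 x 10^-2 M
[C2O4^2-] = 7.01 × 10^-2 × (58.9/436.9) = 9.450 × 10^-3 M
CaC2O4(s) <=> Ca^2+(aq) + C2O4^2-(aq), so Q = [Ca^2+][C2O4^2-]
Q = (3.547 x 10^-2)(9.450 × 10^-3) = 3.35 × 10^-4
Q > Ksp, so CaC2O4 will precipitate.

3.35 x 10^-4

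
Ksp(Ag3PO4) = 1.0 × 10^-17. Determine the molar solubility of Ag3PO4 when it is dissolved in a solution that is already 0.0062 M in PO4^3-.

s ≈ 3.9e-6 M

Ag3PO4(s) ⇌ 3 Ag^+(aq) + PO4^3-(aq)
Ksp = [Ag^+]^3[PO4^3-]
If s mol/L dissolves here, [Ag^+] = 3s, [PO4^3-] = 0.0062 + s ≈ 0.0062 (common-ion effect: PO4^3- is already 0.0062 M).
Ksp ≈ (3s)^3 × 0.0062
s = 3.9 x 10^-6 M
Check: s = 3.9 × 10^-6 ≪ 0.0062, so the approximation is valid.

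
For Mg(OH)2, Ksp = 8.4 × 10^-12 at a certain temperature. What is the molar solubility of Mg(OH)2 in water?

s ≈ 1.3e-4 M

Mg(OH)2(s) ⇌ Mg^2+(aq) + 2 OH^-(aq)
Ksp = [Mg^2+][OH^-]^2
With molar solubility s: [Mg^2+] = s, [OH^-] = 2s.
Ksp = s(2s)^2 = 4s^3
Solving, s = (8.4 × 10^-12/4)^(1/3) = 1.3 × 10^-4 M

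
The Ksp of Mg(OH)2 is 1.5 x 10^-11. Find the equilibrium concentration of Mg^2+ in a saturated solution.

[Mg^2+] ≈ 1.6 x 10^-4 M

Mg(OH)2(s) ⇌ Mg^2+ + 2 OH^-
Ksp = [Mg^2+][OH^-]^2
For each mole of Mg(OH)2 that dissolves: [Mg^2+] = s, [OH^-] = 2s.
Substituting: Ksp = s(2s)^2 = 4s^3
s = (1.5 x 10^-11 / 4)^(1/3) = 1.55 × 10^-4 M
[Mg^2+] = s = 1.6 × 10^-4 M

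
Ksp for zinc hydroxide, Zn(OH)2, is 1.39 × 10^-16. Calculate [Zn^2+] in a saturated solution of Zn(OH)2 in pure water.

[Zn^2+] = 3.26e-6 M

Zn(OH)2(s) <=> Zn^2+ + 2 OH^-
Ksp = [Zn^2+][OH^-]^2
For each mole of Zn(OH)2 that dissolves: [Zn^2+] = s, [OH^-] = 2s.
So Ksp = s × (2s)^2 = 4s^3
s^3 = 1.39 × 10^-16 / 4, so s = 3.263 × 10^-6 M
[Zn^2+] = s = 3.26 × 10^-6 M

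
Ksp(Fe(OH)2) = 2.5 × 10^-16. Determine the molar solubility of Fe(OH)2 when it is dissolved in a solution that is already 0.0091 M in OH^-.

Fe(OH)2(s) ⇌ Fe^2+ + 2 OH^-
Ksp = [Fe^2+][OH^-]^2
If s mol/L dissolves here, [Fe^2+] = s, [OH^-] = 0.0091 + 2s ≈ 0.0091 (since the OH^- already present dominates).
Ksp ≈ s × (0.0091)^2
s = 3.0 x 10^-12 M
Check: 2s = 6.0 x 10^-12 ≪ 0.0091, so the approximation is valid.

s ≈ 3.0e-12 M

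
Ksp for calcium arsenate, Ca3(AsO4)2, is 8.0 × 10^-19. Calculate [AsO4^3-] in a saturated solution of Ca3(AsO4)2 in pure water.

Ca3(AsO4)2(s) <=> 3 Ca^2+ + 2 AsO4^3-
Ksp = [Ca^2+]^3[AsO4^3-]^2
With molar solubility s: [Ca^2+] = 3s, [AsO4^3-] = 2s.
Substituting: Ksp = (3s)^3(2s)^2 = 108s^5
s = (8.0 × 10^-19 / 108)^(1/5) = 9.42 × 10^-5 M
[AsO4^3-] = 2s = 1.9 × 10^-4 M

1.9 × 10^-4 M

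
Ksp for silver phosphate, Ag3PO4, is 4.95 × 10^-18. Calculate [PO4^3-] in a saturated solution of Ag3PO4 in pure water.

Ag3PO4(s) ⇌ 3 Ag^+(aq) + PO4^3-(aq)
Ksp = [Ag^+]^3[PO4^3-]
With molar solubility s: [Ag^+] = 3s, [PO4^3-] = s.
So Ksp = (3s)^3 × s = 27s^4
s = (4.95 × 10^-18 / 27)^(1/4) = 2.069 × 10^-5 M
[PO4^3-] = s = 2.07 × 10^-5 M

[PO4^3-] ≈ 2.07 × 10^-5 M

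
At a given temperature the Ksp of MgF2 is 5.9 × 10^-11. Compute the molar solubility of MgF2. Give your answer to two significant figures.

MgF2(s) <=> Mg^2+ + 2 F^-
Ksp = [Mg^2+][F^-]^2
Let s = molar solubility. Then [Mg^2+] = s and [F^-] = 2s.
Ksp = s(2s)^2 = 4s^3
s = (5.9 × 10^-11 / 4)^(1/3) = 2.5 × 10^-4 M

s ≈ 2.5e-4 M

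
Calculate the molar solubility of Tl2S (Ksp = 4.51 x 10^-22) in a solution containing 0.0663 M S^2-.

s ≈ 4.12 × 10^-11 M

Tl2S(s) ⇌ 2 Tl^+ + S^2-
Ksp = [Tl^+]^2[S^2-]
Let s be the molar solubility in this solution. [Tl^+] = 2s, [S^2-] = 0.0663 + s ≈ 0.0663 (Ksp is small, so little additional dissolves).
Ksp ≈ (2s)^2 × 0.0663
s = 4.12 × 10^-11 M
Check: s = 4.1 × 10^-11 ≪ 0.0663, so the approximation is valid.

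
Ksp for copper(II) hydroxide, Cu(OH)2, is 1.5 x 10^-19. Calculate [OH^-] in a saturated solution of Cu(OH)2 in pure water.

Cu(OH)2(s) ⇌ Cu^2+ + 2 OH^-
Ksp = [Cu^2+][OH^-]^2
With molar solubility s: [Cu^2+] = s, [OH^-] = 2s.
So Ksp = s × (2s)^2 = 4s^3
Solving, s = (1.5 x 10^-19/4)^(1/3) = 3.35 × 10^-7 M
[OH^-] = 2s = 6.7 × 10^-7 M

6.7e-7 M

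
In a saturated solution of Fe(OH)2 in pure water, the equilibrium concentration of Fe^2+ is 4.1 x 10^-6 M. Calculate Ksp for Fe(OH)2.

Ksp = 2.8 x 10^-16

Fe(OH)2(s) ⇌ Fe^2+(aq) + 2 OH^-(aq)
Stoichiometry gives [OH^-] = (2/1)[Fe^2+] = 8.20 × 10^-6 M.
Ksp = [Fe^2+][OH^-]^2
Ksp = 4.1 x 10^-6 × (8.20 × 10^-6)^2 = 2.8 x 10^-16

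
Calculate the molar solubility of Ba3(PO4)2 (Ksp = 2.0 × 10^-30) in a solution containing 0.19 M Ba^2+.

8.5 × 10^-15 M

Ba3(PO4)2(s) ⇌ 3 Ba^2+(aq) + 2 PO4^3-(aq)
Ksp = [Ba^2+]^3[PO4^3-]^2
Let s = moles of Ba3(PO4)2 that dissolve per litre. [Ba^2+] = 0.19 + 3s ≈ 0.19, [PO4^3-] = 2s (since the Ba^2+ already present dominates).
Ksp ≈ (0.19)^3 × (2s)^2
s = 8.5 × 10^-15 M
Check: 3s = 2.6 × 10^-14 ≪ 0.19, so the approximation is valid.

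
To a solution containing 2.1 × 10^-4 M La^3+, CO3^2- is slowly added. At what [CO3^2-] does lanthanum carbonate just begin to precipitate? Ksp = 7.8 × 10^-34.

La2(CO3)3(s) <=> 2 La^3+ + 3 CO3^2-
Ksp = [La^3+]^2[CO3^2-]^3
Precipitation begins when Q = Ksp. With [La^3+] = 2.1 × 10^-4 M:
7.8 × 10^-34 = (2.1 × 10^-4)^2 × [CO3^2-]^3
[CO3^2-] = (7.8 × 10^-34 / 4.41 x 10^-8)^(1/3) = 2.6 × 10^-9 M

[CO3^2-] = 2.6 × 10^-9 M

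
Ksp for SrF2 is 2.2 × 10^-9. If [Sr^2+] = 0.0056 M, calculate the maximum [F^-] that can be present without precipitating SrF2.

[F^-] ≈ 6.3e-4 M

SrF2(s) <=> Sr^2+(aq) + 2 F^-(aq)
Ksp = [Sr^2+][F^-]^2
Precipitation begins when Q = Ksp. With [Sr^2+] = 0.0056 M:
2.2 × 10^-9 = (0.0056) × [F^-]^2
[F^-] = (2.2 × 10^-9 / 5.6 x 10^-3)^(1/2) = 6.3 × 10^-4 M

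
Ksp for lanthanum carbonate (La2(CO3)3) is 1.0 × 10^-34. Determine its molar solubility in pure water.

6.2 × 10^-8 M

La2(CO3)3(s) ⇌ 2 La^3+ + 3 CO3^2-
Ksp = [La^3+]^2[CO3^2-]^3
Let s = molar solubility. Then [La^3+] = 2s and [CO3^2-] = 3s.
So Ksp = (2s)^2 × (3s)^3 = 108s^5
s = (1.0 × 10^-34 / 108)^(1/5) = 6.2 x 10^-8 M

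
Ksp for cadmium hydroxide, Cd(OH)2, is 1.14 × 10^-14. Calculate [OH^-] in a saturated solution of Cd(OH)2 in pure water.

Cd(OH)2(s) <=> Cd^2+(aq) + 2 OH^-(aq)
Ksp = [Cd^2+][OH^-]^2
If s mol/L of Cd(OH)2 dissolves, [Cd^2+] = s and [OH^-] = 2s.
Ksp = s(2s)^2 = 4s^3
s = (1.14 × 10^-14 / 4)^(1/3) = 1.418 × 10^-5 M
[OH^-] = 2s = 2.84 × 10^-5 M

[OH^-] = 2.84e-5 M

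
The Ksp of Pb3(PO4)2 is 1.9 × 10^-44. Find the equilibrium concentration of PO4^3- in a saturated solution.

[PO4^3-] ≈ 1.4 x 10^-9 M

Pb3(PO4)2(s) <=> 3 Pb^2+ + 2 PO4^3-
Ksp = [Pb^2+]^3[PO4^3-]^2
With molar solubility s: [Pb^2+] = 3s, [PO4^3-] = 2s.
Ksp = (3s)^3(2s)^2 = 108s^5
s = (1.9 × 10^-44 / 108)^(1/5) = 7.06 × 10^-10 M
[PO4^3-] = 2s = 1.4 × 10^-9 M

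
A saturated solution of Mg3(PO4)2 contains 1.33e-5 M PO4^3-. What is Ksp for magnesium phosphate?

1.40e-24

Mg3(PO4)2(s) ⇌ 3 Mg^2+ + 2 PO4^3-
Stoichiometry gives [Mg^2+] = (3/2)[PO4^3-] = 1.995 × 10^-5 M.
Ksp = [Mg^2+]^3[PO4^3-]^2
Ksp = (1.995 x 10^-5)^3 × (1.33 × 10^-5)^2 = 1.40 x 10^-24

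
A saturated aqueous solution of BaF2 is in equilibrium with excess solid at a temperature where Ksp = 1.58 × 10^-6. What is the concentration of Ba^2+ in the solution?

BaF2(s) <=> Ba^2+(aq) + 2 F^-(aq)
Ksp = [Ba^2+][F^-]^2
Let s = molar solubility. Then [Ba^2+] = s and [F^-] = 2s.
Ksp = s(2s)^2 = 4s^3
s^3 = 1.58 × 10^-6 / 4, so s = 7.337 × 10^-3 M
[Ba^2+] = s = 7.34 × 10^-3 M

[Ba^2+] = 7.34 × 10^-3 M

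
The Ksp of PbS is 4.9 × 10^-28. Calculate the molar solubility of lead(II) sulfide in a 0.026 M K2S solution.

s ≈ 1.9e-26 M

PbS(s) ⇌ Pb^2+(aq) + S^2-(aq)
Ksp = [Pb^2+][S^2-]
Let s be the molar solubility in this solution. [Pb^2+] = s, [S^2-] = 0.026 + s ≈ 0.026 (common-ion effect: S^2- is already 0.026 M).
Ksp ≈ s × 0.026
s = 1.9 × 10^-26 M
Check: s = 1.9 x 10^-26 ≪ 0.026, so the approximation is valid.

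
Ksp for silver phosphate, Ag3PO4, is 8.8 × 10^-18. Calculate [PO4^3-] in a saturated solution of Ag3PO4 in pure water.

Ag3PO4(s) <=> 3 Ag^+ + PO4^3-
Ksp = [Ag^+]^3[PO4^3-]
With molar solubility s: [Ag^+] = 3s, [PO4^3-] = s.
Substituting: Ksp = (3s)^3s = 27s^4
s^4 = 8.8 × 10^-18 / 27, so s = 2.39 × 10^-5 M
[PO4^3-] = s = 2.4 × 10^-5 M

2.4e-5 M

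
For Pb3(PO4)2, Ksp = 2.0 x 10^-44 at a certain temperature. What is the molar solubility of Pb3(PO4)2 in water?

s ≈ 7.1 × 10^-10 M

Pb3(PO4)2(s) ⇌ 3 Pb^2+ + 2 PO4^3-
Ksp = [Pb^2+]^3[PO4^3-]^2
Let s = molar solubility. Then [Pb^2+] = 3s and [PO4^3-] = 2s.
Ksp = (3s)^3(2s)^2 = 108s^5
Solving, s = (2.0 x 10^-44/108)^(1/5) = 7.1 x 10^-10 M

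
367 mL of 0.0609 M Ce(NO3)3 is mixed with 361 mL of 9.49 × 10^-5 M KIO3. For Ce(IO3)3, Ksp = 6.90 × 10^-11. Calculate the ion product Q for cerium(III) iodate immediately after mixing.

Total volume = 367 + 361 = 728 mL.
[Ce^3+] = 6.09 × 10^-2 × (367/728) = 3.070 × 10^-2 M
[IO3^-] = 9.49 x 10^-5 × (361/728) = 4.706 × 10^-5 M
Ce(IO3)3(s) ⇌ Ce^3+(aq) + 3 IO3^-(aq), so Q = [Ce^3+][IO3^-]^3
Q = (3.070 × 10^-2)(4.706 × 10^-5)^3 = 3.20 × 10^-15
Q < Ksp, so no precipitate of Ce(IO3)3 forms.

3.20 × 10^-15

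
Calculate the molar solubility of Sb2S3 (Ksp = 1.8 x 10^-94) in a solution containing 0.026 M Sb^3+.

2.1 x 10^-31 M

Sb2S3(s) ⇌ 2 Sb^3+ + 3 S^2-
Ksp = [Sb^3+]^2[S^2-]^3
If s mol/L dissolves here, [Sb^3+] = 0.026 + 2s ≈ 0.026, [S^2-] = 3s (Ksp is small, so little additional dissolves).
Ksp ≈ (0.026)^2 × (3s)^3
s = 2.1 × 10^-31 M
Check: 2s = 4.3 x 10^-31 ≪ 0.026, so the approximation is valid.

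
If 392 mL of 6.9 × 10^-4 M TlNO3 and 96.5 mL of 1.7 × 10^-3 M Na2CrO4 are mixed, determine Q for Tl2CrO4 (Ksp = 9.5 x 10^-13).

Total volume = 392 + 96.5 = 488.5 mL.
[Tl^+] = 6.9 × 10^-4 × (392/488.5) = 5.54 × 10^-4 M
[CrO4^2-] = 1.7 × 10^-3 × (96.5/488.5) = 3.36 x 10^-4 M
Tl2CrO4(s) ⇌ 2 Tl^+ + CrO4^2-, so Q = [Tl^+]^2[CrO4^2-]
Q = (5.54 x 10^-4)^2(3.36 x 10^-4) = 1.0 × 10^-10
Q > Ksp, so Tl2CrO4 will precipitate.

Q = 1.0e-10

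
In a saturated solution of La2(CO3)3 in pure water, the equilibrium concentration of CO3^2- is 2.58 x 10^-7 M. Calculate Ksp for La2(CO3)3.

La2(CO3)3(s) ⇌ 2 La^3+(aq) + 3 CO3^2-(aq)
Stoichiometry gives [La^3+] = (2/3)[CO3^2-] = 1.720 × 10^-7 M.
Ksp = [La^3+]^2[CO3^2-]^3
Ksp = (1.720 x 10^-7)^2 × (2.58 × 10^-7)^3 = 5.08 x 10^-34

Ksp ≈ 5.08 x 10^-34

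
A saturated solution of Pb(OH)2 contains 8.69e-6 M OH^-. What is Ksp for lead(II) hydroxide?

Ksp ≈ 3.28 × 10^-16

Pb(OH)2(s) <=> Pb^2+(aq) + 2 OH^-(aq)
Stoichiometry gives [Pb^2+] = (1/2)[OH^-] = 4.345 x 10^-6 M.
Ksp = [Pb^2+][OH^-]^2
Ksp = 4.345 x 10^-6 × (8.69 × 10^-6)^2 = 3.28 x 10^-16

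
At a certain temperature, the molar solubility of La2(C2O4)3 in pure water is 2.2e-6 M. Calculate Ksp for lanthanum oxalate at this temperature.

Ksp ≈ 5.6 × 10^-27

La2(C2O4)3(s) <=> 2 La^3+ + 3 C2O4^2-
If s mol/L of La2(C2O4)3 dissolves, [La^3+] = 2s and [C2O4^2-] = 3s.
Ksp = [La^3+]^2[C2O4^2-]^3
So Ksp = (2s)^2 × (3s)^3 = 108s^5
Ksp = 108 × (2.2 × 10^-6)^5 = 5.6 x 10^-27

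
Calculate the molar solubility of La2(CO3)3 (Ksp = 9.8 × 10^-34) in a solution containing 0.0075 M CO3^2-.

La2(CO3)3(s) ⇌ 2 La^3+(aq) + 3 CO3^2-(aq)
Ksp = [La^3+]^2[CO3^2-]^3
If s mol/L dissolves here, [La^3+] = 2s, [CO3^2-] = 0.0075 + 3s ≈ 0.0075 (Ksp is small, so little additional dissolves).
Ksp ≈ (2s)^2 × (0.0075)^3
s = 2.4 × 10^-14 M
Check: 3s = 7.2 × 10^-14 ≪ 0.0075, so the approximation is valid.

2.4 × 10^-14 M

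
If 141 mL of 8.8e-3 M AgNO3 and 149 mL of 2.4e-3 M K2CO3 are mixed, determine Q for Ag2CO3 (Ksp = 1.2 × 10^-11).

Q ≈ 2.3 x 10^-8

Total volume = 141 + 149 = 290 mL.
[Ag^+] = 8.8 × 10^-3 × (141/290) = 4.28 × 10^-3 M
[CO3^2-] = 2.4 × 10^-3 × (149/290) = 1.23 × 10^-3 M
Ag2CO3(s) <=> 2 Ag^+(aq) + CO3^2-(aq), so Q = [Ag^+]^2[CO3^2-]
Q = (4.28 x 10^-3)^2(1.23 x 10^-3) = 2.3 x 10^-8
Q > Ksp, so Ag2CO3 will precipitate.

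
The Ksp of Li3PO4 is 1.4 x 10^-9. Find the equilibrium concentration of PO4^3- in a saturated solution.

Li3PO4(s) <=> 3 Li^+ + PO4^3-
Ksp = [Li^+]^3[PO4^3-]
For each mole of Li3PO4 that dissolves: [Li^+] = 3s, [PO4^3-] = s.
Ksp = (3s)^3s = 27s^4
Solving, s = (1.4 x 10^-9/27)^(1/4) = 2.68 × 10^-3 M
[PO4^3-] = s = 2.7 × 10^-3 M

2.7 x 10^-3 M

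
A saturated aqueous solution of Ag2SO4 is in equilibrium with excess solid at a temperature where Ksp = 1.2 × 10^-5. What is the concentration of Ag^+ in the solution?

2.9 × 10^-2 M

Ag2SO4(s) ⇌ 2 Ag^+(aq) + SO4^2-(aq)
Ksp = [Ag^+]^2[SO4^2-]
For each mole of Ag2SO4 that dissolves: [Ag^+] = 2s, [SO4^2-] = s.
Substituting: Ksp = (2s)^2s = 4s^3
s = (1.2 × 10^-5 / 4)^(1/3) = 1.44 x 10^-2 M
[Ag^+] = 2s = 2.9 × 10^-2 M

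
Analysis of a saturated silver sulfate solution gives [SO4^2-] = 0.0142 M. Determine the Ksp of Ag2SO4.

Ksp = 1.15 × 10^-5

Ag2SO4(s) ⇌ 2 Ag^+(aq) + SO4^2-(aq)
Stoichiometry gives [Ag^+] = (2/1)[SO4^2-] = 2.840 × 10^-2 M.
Ksp = [Ag^+]^2[SO4^2-]
Ksp = (2.840 × 10^-2)^2 × 1.42 × 10^-2 = 1.15 × 10^-5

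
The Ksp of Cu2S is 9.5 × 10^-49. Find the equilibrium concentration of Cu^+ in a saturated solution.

Cu2S(s) ⇌ 2 Cu^+(aq) + S^2-(aq)
Ksp = [Cu^+]^2[S^2-]
With molar solubility s: [Cu^+] = 2s, [S^2-] = s.
So Ksp = (2s)^2 × s = 4s^3
Solving, s = (9.5 × 10^-49/4)^(1/3) = 6.19 x 10^-17 M
[Cu^+] = 2s = 1.2 × 10^-16 M

[Cu^+] ≈ 1.2e-16 M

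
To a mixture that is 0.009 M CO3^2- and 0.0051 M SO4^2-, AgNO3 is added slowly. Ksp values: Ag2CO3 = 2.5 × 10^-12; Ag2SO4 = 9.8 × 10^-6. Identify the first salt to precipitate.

Precipitation of each salt starts when its ion product equals its Ksp.
For Ag2CO3: 2.5 × 10^-12 = 0.009 × [Ag^+]^2  ⇒  [Ag^+] = 1.7 × 10^-5 M.
For Ag2SO4: 9.8 × 10^-6 = 0.0051 × [Ag^+]^2  ⇒  [Ag^+] = 4.4 × 10^-2 M.
The salt with the lower threshold [Ag^+] precipitates first: Ag2CO3.

Ag2CO3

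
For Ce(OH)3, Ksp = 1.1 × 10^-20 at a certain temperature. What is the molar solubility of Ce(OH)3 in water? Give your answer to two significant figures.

4.5 × 10^-6 M

Ce(OH)3(s) ⇌ Ce^3+ + 3 OH^-
Ksp = [Ce^3+][OH^-]^3
For each mole of Ce(OH)3 that dissolves: [Ce^3+] = s, [OH^-] = 3s.
Ksp = s(3s)^3 = 27s^4
Solving, s = (1.1 × 10^-20/27)^(1/4) = 4.5 × 10^-6 M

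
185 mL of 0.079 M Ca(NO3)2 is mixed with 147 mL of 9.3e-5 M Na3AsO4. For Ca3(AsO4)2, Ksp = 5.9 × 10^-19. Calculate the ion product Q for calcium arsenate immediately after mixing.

Total volume = 185 + 147 = 332 mL.
[Ca^2+] = 7.9 x 10^-2 × (185/332) = 4.40 × 10^-2 M
[AsO4^3-] = 9.3 x 10^-5 × (147/332) = 4.12 x 10^-5 M
Ca3(AsO4)2(s) ⇌ 3 Ca^2+(aq) + 2 AsO4^3-(aq), so Q = [Ca^2+]^3[AsO4^3-]^2
Q = (4.40 x 10^-2)^3(4.12 x 10^-5)^2 = 1.4 x 10^-13
Q > Ksp, so Ca3(AsO4)2 will precipitate.

1.4 x 10^-13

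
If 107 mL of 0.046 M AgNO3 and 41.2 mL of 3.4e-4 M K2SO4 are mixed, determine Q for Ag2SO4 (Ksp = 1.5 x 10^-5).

Total volume = 107 + 41.2 = 148.2 mL.
[Ag^+] = 4.6 × 10^-2 × (107/148.2) = 3.32 x 10^-2 M
[SO4^2-] = 3.4 × 10^-4 × (41.2/148.2) = 9.45 × 10^-5 M
Ag2SO4(s) ⇌ 2 Ag^+ + SO4^2-, so Q = [Ag^+]^2[SO4^2-]
Q = (3.32 × 10^-2)^2(9.45 × 10^-5) = 1.0 × 10^-7
Q < Ksp, so no precipitate of Ag2SO4 forms.

1.0 × 10^-7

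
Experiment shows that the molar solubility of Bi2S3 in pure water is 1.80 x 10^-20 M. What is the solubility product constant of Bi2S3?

Ksp ≈ 2.04e-97

Bi2S3(s) ⇌ 2 Bi^3+ + 3 S^2-
If s mol/L of Bi2S3 dissolves, [Bi^3+] = 2s and [S^2-] = 3s.
Ksp = [Bi^3+]^2[S^2-]^3
So Ksp = (2s)^2 × (3s)^3 = 108s^5
With s = 1.80 × 10^-20: Ksp = 2.04 x 10^-97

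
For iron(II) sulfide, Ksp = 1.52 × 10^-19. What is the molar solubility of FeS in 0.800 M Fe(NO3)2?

s ≈ 1.90 × 10^-19 M

FeS(s) <=> Fe^2+ + S^2-
Ksp = [Fe^2+][S^2-]
If s mol/L dissolves here, [Fe^2+] = 0.800 + s ≈ 0.800, [S^2-] = s (common-ion effect: Fe^2+ is already 0.800 M).
Ksp ≈ 0.800 × s
s = 1.90 × 10^-19 M
Check: s = 1.9 x 10^-19 ≪ 0.800, so the approximation is valid.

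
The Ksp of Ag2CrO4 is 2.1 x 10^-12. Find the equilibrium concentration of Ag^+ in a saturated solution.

[Ag^+] ≈ 1.6 x 10^-4 M

Ag2CrO4(s) <=> 2 Ag^+ + CrO4^2-
Ksp = [Ag^+]^2[CrO4^2-]
If s mol/L of Ag2CrO4 dissolves, [Ag^+] = 2s and [CrO4^2-] = s.
Ksp = (2s)^2s = 4s^3
s = (2.1 x 10^-12 / 4)^(1/3) = 8.07 x 10^-5 M
[Ag^+] = 2s = 1.6 x 10^-4 M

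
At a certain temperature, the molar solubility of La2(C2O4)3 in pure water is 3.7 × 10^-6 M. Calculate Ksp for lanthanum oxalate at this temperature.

Ksp = 7.5e-26

La2(C2O4)3(s) ⇌ 2 La^3+(aq) + 3 C2O4^2-(aq)
With molar solubility s: [La^3+] = 2s, [C2O4^2-] = 3s.
Ksp = [La^3+]^2[C2O4^2-]^3
Ksp = (2s)^2(3s)^3 = 108s^5
Ksp = 108 × (3.7 × 10^-6)^5 = 7.5 × 10^-26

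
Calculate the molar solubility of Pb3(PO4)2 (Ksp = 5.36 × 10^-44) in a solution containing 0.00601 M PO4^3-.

Pb3(PO4)2(s) <=> 3 Pb^2+(aq) + 2 PO4^3-(aq)
Ksp = [Pb^2+]^3[PO4^3-]^2
Let s = moles of Pb3(PO4)2 that dissolve per litre. [Pb^2+] = 3s, [PO4^3-] = 0.00601 + 2s ≈ 0.00601 (common-ion effect: PO4^3- is already 0.00601 M).
Ksp ≈ (3s)^3 × (0.00601)^2
s = 3.80 × 10^-14 M
Check: 2s = 7.6 × 10^-14 ≪ 0.00601, so the approximation is valid.

3.80 x 10^-14 M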